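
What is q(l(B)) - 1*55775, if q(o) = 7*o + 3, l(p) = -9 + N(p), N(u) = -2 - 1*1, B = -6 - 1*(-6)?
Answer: -55856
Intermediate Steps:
B = 0 (B = -6 + 6 = 0)
N(u) = -3 (N(u) = -2 - 1 = -3)
l(p) = -12 (l(p) = -9 - 3 = -12)
q(o) = 3 + 7*o
q(l(B)) - 1*55775 = (3 + 7*(-12)) - 1*55775 = (3 - 84) - 55775 = -81 - 55775 = -55856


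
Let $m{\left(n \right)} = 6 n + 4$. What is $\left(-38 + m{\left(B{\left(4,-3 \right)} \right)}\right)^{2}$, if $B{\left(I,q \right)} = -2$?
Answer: $2116$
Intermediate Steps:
$m{\left(n \right)} = 4 + 6 n$
$\left(-38 + m{\left(B{\left(4,-3 \right)} \right)}\right)^{2} = \left(-38 + \left(4 + 6 \left(-2\right)\right)\right)^{2} = \left(-38 + \left(4 - 12\right)\right)^{2} = \left(-38 - 8\right)^{2} = \left(-46\right)^{2} = 2116$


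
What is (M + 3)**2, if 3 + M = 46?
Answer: 2116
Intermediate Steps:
M = 43 (M = -3 + 46 = 43)
(M + 3)**2 = (43 + 3)**2 = 46**2 = 2116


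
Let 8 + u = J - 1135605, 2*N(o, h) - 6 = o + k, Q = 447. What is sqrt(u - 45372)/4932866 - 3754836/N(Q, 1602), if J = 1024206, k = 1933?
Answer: -3754836/1193 + I*sqrt(156779)/4932866 ≈ -3147.4 + 8.0268e-5*I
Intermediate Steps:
N(o, h) = 1939/2 + o/2 (N(o, h) = 3 + (o + 1933)/2 = 3 + (1933 + o)/2 = 3 + (1933/2 + o/2) = 1939/2 + o/2)
u = -111407 (u = -8 + (1024206 - 1135605) = -8 - 111399 = -111407)
sqrt(u - 45372)/4932866 - 3754836/N(Q, 1602) = sqrt(-111407 - 45372)/4932866 - 3754836/(1939/2 + (1/2)*447) = sqrt(-156779)*(1/4932866) - 3754836/(1939/2 + 447/2) = (I*sqrt(156779))*(1/4932866) - 3754836/1193 = I*sqrt(156779)/4932866 - 3754836*1/1193 = I*sqrt(156779)/4932866 - 3754836/1193 = -3754836/1193 + I*sqrt(156779)/4932866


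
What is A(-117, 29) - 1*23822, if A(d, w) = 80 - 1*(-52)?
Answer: -23690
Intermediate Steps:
A(d, w) = 132 (A(d, w) = 80 + 52 = 132)
A(-117, 29) - 1*23822 = 132 - 1*23822 = 132 - 23822 = -23690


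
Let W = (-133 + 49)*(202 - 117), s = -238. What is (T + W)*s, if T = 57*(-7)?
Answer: 1794282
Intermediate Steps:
T = -399
W = -7140 (W = -84*85 = -7140)
(T + W)*s = (-399 - 7140)*(-238) = -7539*(-238) = 1794282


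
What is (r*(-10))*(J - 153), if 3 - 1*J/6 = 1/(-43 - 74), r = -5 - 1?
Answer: -105260/13 ≈ -8096.9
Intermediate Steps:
r = -6
J = 704/39 (J = 18 - 6/(-43 - 74) = 18 - 6/(-117) = 18 - 6*(-1/117) = 18 + 2/39 = 704/39 ≈ 18.051)
(r*(-10))*(J - 153) = (-6*(-10))*(704/39 - 153) = 60*(-5263/39) = -105260/13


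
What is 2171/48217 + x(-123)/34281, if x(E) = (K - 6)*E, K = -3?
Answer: 1092310/14127581 ≈ 0.077318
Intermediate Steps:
x(E) = -9*E (x(E) = (-3 - 6)*E = -9*E)
2171/48217 + x(-123)/34281 = 2171/48217 - 9*(-123)/34281 = 2171*(1/48217) + 1107*(1/34281) = 167/3709 + 123/3809 = 1092310/14127581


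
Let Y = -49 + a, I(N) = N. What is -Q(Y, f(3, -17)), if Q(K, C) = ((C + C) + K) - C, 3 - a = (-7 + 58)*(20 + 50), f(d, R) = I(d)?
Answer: 3613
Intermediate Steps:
f(d, R) = d
a = -3567 (a = 3 - (-7 + 58)*(20 + 50) = 3 - 51*70 = 3 - 1*3570 = 3 - 3570 = -3567)
Y = -3616 (Y = -49 - 3567 = -3616)
Q(K, C) = C + K (Q(K, C) = (2*C + K) - C = (K + 2*C) - C = C + K)
-Q(Y, f(3, -17)) = -(3 - 3616) = -1*(-3613) = 3613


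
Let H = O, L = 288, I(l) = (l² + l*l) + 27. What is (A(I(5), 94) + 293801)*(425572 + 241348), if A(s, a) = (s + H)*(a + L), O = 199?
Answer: 266256472360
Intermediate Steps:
I(l) = 27 + 2*l² (I(l) = (l² + l²) + 27 = 2*l² + 27 = 27 + 2*l²)
H = 199
A(s, a) = (199 + s)*(288 + a) (A(s, a) = (s + 199)*(a + 288) = (199 + s)*(288 + a))
(A(I(5), 94) + 293801)*(425572 + 241348) = ((57312 + 199*94 + 288*(27 + 2*5²) + 94*(27 + 2*5²)) + 293801)*(425572 + 241348) = ((57312 + 18706 + 288*(27 + 2*25) + 94*(27 + 2*25)) + 293801)*666920 = ((57312 + 18706 + 288*(27 + 50) + 94*(27 + 50)) + 293801)*666920 = ((57312 + 18706 + 288*77 + 94*77) + 293801)*666920 = ((57312 + 18706 + 22176 + 7238) + 293801)*666920 = (105432 + 293801)*666920 = 399233*666920 = 266256472360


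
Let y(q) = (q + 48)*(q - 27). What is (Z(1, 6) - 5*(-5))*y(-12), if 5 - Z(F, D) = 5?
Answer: -35100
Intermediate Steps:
Z(F, D) = 0 (Z(F, D) = 5 - 1*5 = 5 - 5 = 0)
y(q) = (-27 + q)*(48 + q) (y(q) = (48 + q)*(-27 + q) = (-27 + q)*(48 + q))
(Z(1, 6) - 5*(-5))*y(-12) = (0 - 5*(-5))*(-1296 + (-12)² + 21*(-12)) = (0 + 25)*(-1296 + 144 - 252) = 25*(-1404) = -35100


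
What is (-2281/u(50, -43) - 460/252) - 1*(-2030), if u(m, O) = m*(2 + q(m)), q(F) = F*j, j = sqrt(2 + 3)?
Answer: 39917053703/19681200 - 2281*sqrt(5)/12496 ≈ 2027.8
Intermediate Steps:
j = sqrt(5) ≈ 2.2361
q(F) = F*sqrt(5)
u(m, O) = m*(2 + m*sqrt(5))
(-2281/u(50, -43) - 460/252) - 1*(-2030) = (-2281*1/(50*(2 + 50*sqrt(5))) - 460/252) - 1*(-2030) = (-2281/(100 + 2500*sqrt(5)) - 460*1/252) + 2030 = (-2281/(100 + 2500*sqrt(5)) - 115/63) + 2030 = (-115/63 - 2281/(100 + 2500*sqrt(5))) + 2030 = 127775/63 - 2281/(100 + 2500*sqrt(5))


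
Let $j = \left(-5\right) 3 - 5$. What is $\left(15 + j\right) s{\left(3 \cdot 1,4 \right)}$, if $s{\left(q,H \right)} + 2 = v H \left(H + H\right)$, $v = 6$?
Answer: $-950$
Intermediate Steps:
$j = -20$ ($j = -15 - 5 = -20$)
$s{\left(q,H \right)} = -2 + 12 H^{2}$ ($s{\left(q,H \right)} = -2 + 6 H \left(H + H\right) = -2 + 6 H 2 H = -2 + 12 H^{2}$)
$\left(15 + j\right) s{\left(3 \cdot 1,4 \right)} = \left(15 - 20\right) \left(-2 + 12 \cdot 4^{2}\right) = - 5 \left(-2 + 12 \cdot 16\right) = - 5 \left(-2 + 192\right) = \left(-5\right) 190 = -950$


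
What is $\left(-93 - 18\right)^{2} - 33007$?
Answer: $-20686$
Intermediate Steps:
$\left(-93 - 18\right)^{2} - 33007 = \left(-111\right)^{2} - 33007 = 12321 - 33007 = -20686$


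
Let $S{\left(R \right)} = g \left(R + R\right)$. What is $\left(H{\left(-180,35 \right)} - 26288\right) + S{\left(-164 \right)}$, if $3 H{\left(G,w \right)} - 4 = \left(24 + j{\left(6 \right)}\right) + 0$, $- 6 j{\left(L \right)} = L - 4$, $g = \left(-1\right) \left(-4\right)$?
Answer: $- \frac{248317}{9} \approx -27591.0$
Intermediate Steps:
$g = 4$
$j{\left(L \right)} = \frac{2}{3} - \frac{L}{6}$ ($j{\left(L \right)} = - \frac{L - 4}{6} = - \frac{-4 + L}{6} = \frac{2}{3} - \frac{L}{6}$)
$H{\left(G,w \right)} = \frac{83}{9}$ ($H{\left(G,w \right)} = \frac{4}{3} + \frac{\left(24 + \left(\frac{2}{3} - 1\right)\right) + 0}{3} = \frac{4}{3} + \frac{\left(24 - \frac{1}{3}\right) + 0}{3} = \frac{4}{3} + \frac{\frac{71}{3} + 0}{3} = \frac{4}{3} + \frac{1}{3} \cdot \frac{71}{3} = \frac{4}{3} + \frac{71}{9} = \frac{83}{9}$)
$S{\left(R \right)} = 8 R$ ($S{\left(R \right)} = 4 \left(R + R\right) = 4 \cdot 2 R = 8 R$)
$\left(H{\left(-180,35 \right)} - 26288\right) + S{\left(-164 \right)} = \left(\frac{83}{9} - 26288\right) + 8 \left(-164\right) = - \frac{236509}{9} - 1312 = - \frac{248317}{9}$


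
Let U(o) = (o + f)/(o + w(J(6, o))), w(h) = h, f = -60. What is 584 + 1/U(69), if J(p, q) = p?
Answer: 1777/3 ≈ 592.33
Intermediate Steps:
U(o) = (-60 + o)/(6 + o) (U(o) = (o - 60)/(o + 6) = (-60 + o)/(6 + o))
584 + 1/U(69) = 584 + 1/((-60 + 69)/(6 + 69)) = 584 + 1/(9/75) = 584 + 1/((1/75)*9) = 584 + 1/(3/25) = 584 + 25/3 = 1777/3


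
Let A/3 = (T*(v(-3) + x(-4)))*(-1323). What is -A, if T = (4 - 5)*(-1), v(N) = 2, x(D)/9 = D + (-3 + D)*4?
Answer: -1135134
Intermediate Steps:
x(D) = -108 + 45*D (x(D) = 9*(D + (-3 + D)*4) = 9*(D + (-12 + 4*D)) = 9*(-12 + 5*D) = -108 + 45*D)
T = 1 (T = -1*(-1) = 1)
A = 1135134 (A = 3*((1*(2 + (-108 + 45*(-4))))*(-1323)) = 3*((1*(2 + (-108 - 180)))*(-1323)) = 3*((1*(2 - 288))*(-1323)) = 3*((1*(-286))*(-1323)) = 3*(-286*(-1323)) = 3*378378 = 1135134)
-A = -1*1135134 = -1135134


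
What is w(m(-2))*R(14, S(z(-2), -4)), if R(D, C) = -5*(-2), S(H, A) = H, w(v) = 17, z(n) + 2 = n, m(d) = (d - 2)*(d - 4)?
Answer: 170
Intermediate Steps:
m(d) = (-4 + d)*(-2 + d) (m(d) = (-2 + d)*(-4 + d) = (-4 + d)*(-2 + d))
z(n) = -2 + n
R(D, C) = 10
w(m(-2))*R(14, S(z(-2), -4)) = 17*10 = 170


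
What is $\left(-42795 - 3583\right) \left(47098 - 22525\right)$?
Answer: $-1139646594$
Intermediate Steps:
$\left(-42795 - 3583\right) \left(47098 - 22525\right) = - 46378 \left(47098 - 22525\right) = \left(-46378\right) 24573 = -1139646594$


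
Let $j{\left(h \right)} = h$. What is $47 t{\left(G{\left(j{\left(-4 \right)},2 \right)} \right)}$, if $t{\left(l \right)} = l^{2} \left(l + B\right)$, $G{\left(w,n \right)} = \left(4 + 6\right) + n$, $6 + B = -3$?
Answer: $20304$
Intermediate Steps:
$B = -9$ ($B = -6 - 3 = -9$)
$G{\left(w,n \right)} = 10 + n$
$t{\left(l \right)} = l^{2} \left(-9 + l\right)$ ($t{\left(l \right)} = l^{2} \left(l - 9\right) = l^{2} \left(-9 + l\right)$)
$47 t{\left(G{\left(j{\left(-4 \right)},2 \right)} \right)} = 47 \left(10 + 2\right)^{2} \left(-9 + \left(10 + 2\right)\right) = 47 \cdot 12^{2} \left(-9 + 12\right) = 47 \cdot 144 \cdot 3 = 47 \cdot 432 = 20304$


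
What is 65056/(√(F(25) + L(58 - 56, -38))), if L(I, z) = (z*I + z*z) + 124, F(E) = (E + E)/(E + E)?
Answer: 65056*√1493/1493 ≈ 1683.7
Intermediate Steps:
F(E) = 1 (F(E) = (2*E)/((2*E)) = (2*E)*(1/(2*E)) = 1)
L(I, z) = 124 + z² + I*z (L(I, z) = (I*z + z²) + 124 = (z² + I*z) + 124 = 124 + z² + I*z)
65056/(√(F(25) + L(58 - 56, -38))) = 65056/(√(1 + (124 + (-38)² + (58 - 56)*(-38)))) = 65056/(√(1 + (124 + 1444 + 2*(-38)))) = 65056/(√(1 + (124 + 1444 - 76))) = 65056/(√(1 + 1492)) = 65056/(√1493) = 65056*(√1493/1493) = 65056*√1493/1493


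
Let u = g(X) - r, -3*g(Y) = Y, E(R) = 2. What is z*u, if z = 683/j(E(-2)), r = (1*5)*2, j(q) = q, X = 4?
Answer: -11611/3 ≈ -3870.3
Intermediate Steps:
g(Y) = -Y/3
r = 10 (r = 5*2 = 10)
z = 683/2 ≈ 341.50
u = -34/3 (u = -⅓*4 - 1*10 = -4/3 - 10 = -34/3 ≈ -11.333)
z*u = (683/2)*(-34/3) = -11611/3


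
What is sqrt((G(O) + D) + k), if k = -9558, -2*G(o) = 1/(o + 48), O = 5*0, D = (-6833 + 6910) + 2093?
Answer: I*sqrt(4255494)/24 ≈ 85.953*I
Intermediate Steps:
D = 2170 (D = 77 + 2093 = 2170)
O = 0
G(o) = -1/(2*(48 + o)) (G(o) = -1/(2*(o + 48)) = -1/(2*(48 + o)))
sqrt((G(O) + D) + k) = sqrt((-1/(96 + 2*0) + 2170) - 9558) = sqrt((-1/(96 + 0) + 2170) - 9558) = sqrt((-1/96 + 2170) - 9558) = sqrt(208319/96 - 9558) = sqrt(-709249/96) = I*sqrt(4255494)/24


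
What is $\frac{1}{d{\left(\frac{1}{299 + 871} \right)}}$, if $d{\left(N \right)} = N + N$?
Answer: $585$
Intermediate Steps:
$d{\left(N \right)} = 2 N$
$\frac{1}{d{\left(\frac{1}{299 + 871} \right)}} = \frac{1}{2 \frac{1}{299 + 871}} = \frac{1}{2 \cdot \frac{1}{1170}} = \frac{1}{\frac{1}{585}} = 585$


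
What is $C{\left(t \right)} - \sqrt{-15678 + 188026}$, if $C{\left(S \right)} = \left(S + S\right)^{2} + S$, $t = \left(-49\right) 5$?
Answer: $239855 - 2 \sqrt{43087} \approx 2.3944 \cdot 10^{5}$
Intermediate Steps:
$t = -245$
$C{\left(S \right)} = S + 4 S^{2}$ ($C{\left(S \right)} = \left(2 S\right)^{2} + S = 4 S^{2} + S = S + 4 S^{2}$)
$C{\left(t \right)} - \sqrt{-15678 + 188026} = - 245 \left(1 + 4 \left(-245\right)\right) - \sqrt{-15678 + 188026} = - 245 \left(1 - 980\right) - \sqrt{172348} = \left(-245\right) \left(-979\right) - 2 \sqrt{43087} = 239855 - 2 \sqrt{43087}$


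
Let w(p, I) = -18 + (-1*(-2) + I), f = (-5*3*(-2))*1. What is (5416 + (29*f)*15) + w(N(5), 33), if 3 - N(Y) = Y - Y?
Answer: 18483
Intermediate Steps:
N(Y) = 3 (N(Y) = 3 - (Y - Y) = 3 - 1*0 = 3 + 0 = 3)
f = 30 (f = -15*(-2)*1 = 30*1 = 30)
w(p, I) = -16 + I (w(p, I) = -18 + (2 + I) = -16 + I)
(5416 + (29*f)*15) + w(N(5), 33) = (5416 + (29*30)*15) + (-16 + 33) = (5416 + 870*15) + 17 = (5416 + 13050) + 17 = 18466 + 17 = 18483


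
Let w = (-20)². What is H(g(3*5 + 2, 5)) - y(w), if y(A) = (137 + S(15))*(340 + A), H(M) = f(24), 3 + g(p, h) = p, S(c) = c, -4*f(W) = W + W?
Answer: -112492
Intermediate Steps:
f(W) = -W/2 (f(W) = -(W + W)/4 = -W/2)
g(p, h) = -3 + p
H(M) = -12 (H(M) = -½*24 = -12)
w = 400
y(A) = 51680 + 152*A (y(A) = (137 + 15)*(340 + A) = 152*(340 + A) = 51680 + 152*A)
H(g(3*5 + 2, 5)) - y(w) = -12 - (51680 + 152*400) = -12 - (51680 + 60800) = -12 - 1*112480 = -12 - 112480 = -112492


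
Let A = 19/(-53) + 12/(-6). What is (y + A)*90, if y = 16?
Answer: 65070/53 ≈ 1227.7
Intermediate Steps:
A = -125/53 (A = 19*(-1/53) + 12*(-1/6) = -19/53 - 2 = -125/53 ≈ -2.3585)
(y + A)*90 = (16 - 125/53)*90 = (723/53)*90 = 65070/53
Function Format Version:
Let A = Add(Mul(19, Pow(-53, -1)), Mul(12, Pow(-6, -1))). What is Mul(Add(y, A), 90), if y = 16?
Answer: Rational(65070, 53) ≈ 1227.7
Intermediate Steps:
A = Rational(-125, 53) (A = Add(Mul(19, Rational(-1, 53)), Mul(12, Rational(-1, 6))) = Add(Rational(-19, 53), -2) = Rational(-125, 53) ≈ -2.3585)
Mul(Add(y, A), 90) = Mul(Add(16, Rational(-125, 53)), 90) = Mul(Rational(723, 53), 90) = Rational(65070, 53)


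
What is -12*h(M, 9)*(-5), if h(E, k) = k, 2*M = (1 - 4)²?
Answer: 540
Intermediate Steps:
M = 9/2 (M = (1 - 4)²/2 = (½)*(-3)² = (½)*9 = 9/2 ≈ 4.5000)
-12*h(M, 9)*(-5) = -108*(-5) = -12*(-45) = 540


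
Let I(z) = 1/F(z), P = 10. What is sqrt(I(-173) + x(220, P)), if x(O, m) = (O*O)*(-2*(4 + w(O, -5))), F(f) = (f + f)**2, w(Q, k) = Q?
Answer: 3*I*sqrt(288425107911)/346 ≈ 4656.5*I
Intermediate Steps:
F(f) = 4*f**2 (F(f) = (2*f)**2 = 4*f**2)
I(z) = 1/(4*z**2)
x(O, m) = O**2*(-8 - 2*O) (x(O, m) = (O*O)*(-2*(4 + O)) = O**2*(-8 - 2*O))
sqrt(I(-173) + x(220, P)) = sqrt((1/4)/(-173)**2 + 2*220**2*(-4 - 1*220)) = sqrt((1/4)*(1/29929) + 2*48400*(-4 - 220)) = sqrt(1/119716 + 2*48400*(-224)) = sqrt(1/119716 - 21683200) = sqrt(-2595825971199/119716) = 3*I*sqrt(288425107911)/346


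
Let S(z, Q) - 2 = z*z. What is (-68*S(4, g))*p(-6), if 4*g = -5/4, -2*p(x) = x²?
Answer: 22032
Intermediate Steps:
p(x) = -x²/2
g = -5/16 (g = (-5/4)/4 = (-5*¼)/4 = (¼)*(-5/4) = -5/16 ≈ -0.31250)
S(z, Q) = 2 + z² (S(z, Q) = 2 + z*z = 2 + z²)
(-68*S(4, g))*p(-6) = (-68*(2 + 4²))*(-½*(-6)²) = (-68*(2 + 16))*(-½*36) = -68*18*(-18) = -1224*(-18) = 22032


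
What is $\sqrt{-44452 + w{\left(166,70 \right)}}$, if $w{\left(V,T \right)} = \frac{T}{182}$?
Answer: $\frac{i \sqrt{7512323}}{13} \approx 210.84 i$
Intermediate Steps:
$w{\left(V,T \right)} = \frac{T}{182}$ ($w{\left(V,T \right)} = T \frac{1}{182} = \frac{T}{182}$)
$\sqrt{-44452 + w{\left(166,70 \right)}} = \sqrt{-44452 + \frac{1}{182} \cdot 70} = \sqrt{-44452 + \frac{5}{13}} = \sqrt{- \frac{577871}{13}} = \frac{i \sqrt{7512323}}{13}$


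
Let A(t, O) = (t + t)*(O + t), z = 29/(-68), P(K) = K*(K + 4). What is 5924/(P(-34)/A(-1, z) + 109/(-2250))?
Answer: 1292913000/78019427 ≈ 16.572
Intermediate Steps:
P(K) = K*(4 + K)
z = -29/68 (z = 29*(-1/68) = -29/68 ≈ -0.42647)
A(t, O) = 2*t*(O + t) (A(t, O) = (2*t)*(O + t) = 2*t*(O + t))
5924/(P(-34)/A(-1, z) + 109/(-2250)) = 5924/((-34*(4 - 34))/((2*(-1)*(-29/68 - 1))) + 109/(-2250)) = 5924/((-34*(-30))/((2*(-1)*(-97/68))) + 109*(-1/2250)) = 5924/(1020/(97/34) - 109/2250) = 5924/(1020*(34/97) - 109/2250) = 5924/(34680/97 - 109/2250) = 5924/(78019427/218250) = 5924*(218250/78019427) = 1292913000/78019427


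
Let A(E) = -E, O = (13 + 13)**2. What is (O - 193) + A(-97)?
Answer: 580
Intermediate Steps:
O = 676 (O = 26**2 = 676)
(O - 193) + A(-97) = (676 - 193) - 1*(-97) = 483 + 97 = 580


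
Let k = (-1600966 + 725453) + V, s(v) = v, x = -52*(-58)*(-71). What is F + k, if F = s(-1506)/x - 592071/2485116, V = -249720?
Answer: -12474916966489141/11086516662 ≈ -1.1252e+6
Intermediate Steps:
x = -214136 (x = 3016*(-71) = -214136)
F = -2563356895/11086516662 (F = -1506/(-214136) - 592071/2485116 = -1506*(-1/214136) - 592071*1/2485116 = 753/107068 - 197357/828372 = -2563356895/11086516662 ≈ -0.23121)
k = -1125233 (k = (-1600966 + 725453) - 249720 = -875513 - 249720 = -1125233)
F + k = -2563356895/11086516662 - 1125233 = -12474916966489141/11086516662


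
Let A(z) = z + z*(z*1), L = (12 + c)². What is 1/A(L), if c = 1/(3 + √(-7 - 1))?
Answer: 83521*I/(2*(35591994*√2 + 923180581*I)) ≈ 4.5101e-5 + 2.4591e-6*I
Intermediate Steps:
c = 1/(3 + 2*I*√2) (c = 1/(3 + √(-8)) = 1/(3 + 2*I*√2) ≈ 0.17647 - 0.16638*I)
L = (207/17 - 2*I*√2/17)² (L = (12 + (3/17 - 2*I*√2/17))² = (207/17 - 2*I*√2/17)² ≈ 148.24 - 4.0518*I)
A(z) = z + z² (A(z) = z + z*z = z + z²)
1/A(L) = 1/((42841/289 - 828*I*√2/289)*(1 + (42841/289 - 828*I*√2/289))) = 1/((42841/289 - 828*I*√2/289)*(43130/289 - 828*I*√2/289))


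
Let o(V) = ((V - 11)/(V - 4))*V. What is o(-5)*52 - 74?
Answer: -4826/9 ≈ -536.22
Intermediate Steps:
o(V) = V*(-11 + V)/(-4 + V) (o(V) = ((-11 + V)/(-4 + V))*V = V*(-11 + V)/(-4 + V))
o(-5)*52 - 74 = -5*(-11 - 5)/(-4 - 5)*52 - 74 = -5*(-16)/(-9)*52 - 74 = -5*(-⅑)*(-16)*52 - 74 = -80/9*52 - 74 = -4160/9 - 74 = -4826/9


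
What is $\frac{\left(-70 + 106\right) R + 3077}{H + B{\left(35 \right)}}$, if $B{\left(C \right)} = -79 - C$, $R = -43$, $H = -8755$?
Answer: $- \frac{1529}{8869} \approx -0.1724$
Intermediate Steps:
$\frac{\left(-70 + 106\right) R + 3077}{H + B{\left(35 \right)}} = \frac{\left(-70 + 106\right) \left(-43\right) + 3077}{-8755 - 114} = \frac{36 \left(-43\right) + 3077}{-8755 - 114} = \frac{-1548 + 3077}{-8755 - 114} = \frac{1529}{-8869} = 1529 \left(- \frac{1}{8869}\right) = - \frac{1529}{8869}$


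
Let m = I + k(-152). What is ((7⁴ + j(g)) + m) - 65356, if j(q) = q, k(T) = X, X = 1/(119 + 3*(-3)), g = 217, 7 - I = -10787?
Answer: -5713839/110 ≈ -51944.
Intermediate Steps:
I = 10794 (I = 7 - 1*(-10787) = 7 + 10787 = 10794)
X = 1/110 (X = 1/(119 - 9) = 1/110 ≈ 0.0090909)
k(T) = 1/110
m = 1187341/110 (m = 10794 + 1/110 = 1187341/110 ≈ 10794.)
((7⁴ + j(g)) + m) - 65356 = ((7⁴ + 217) + 1187341/110) - 65356 = ((2401 + 217) + 1187341/110) - 65356 = (2618 + 1187341/110) - 65356 = 1475321/110 - 65356 = -5713839/110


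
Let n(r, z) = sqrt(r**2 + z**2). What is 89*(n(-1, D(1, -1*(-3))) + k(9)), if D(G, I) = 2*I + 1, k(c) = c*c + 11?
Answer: 8188 + 445*sqrt(2) ≈ 8817.3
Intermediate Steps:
k(c) = 11 + c**2 (k(c) = c**2 + 11 = 11 + c**2)
D(G, I) = 1 + 2*I
89*(n(-1, D(1, -1*(-3))) + k(9)) = 89*(sqrt((-1)**2 + (1 + 2*(-1*(-3)))**2) + (11 + 9**2)) = 89*(sqrt(1 + (1 + 2*3)**2) + (11 + 81)) = 89*(sqrt(1 + (1 + 6)**2) + 92) = 89*(sqrt(1 + 7**2) + 92) = 89*(sqrt(1 + 49) + 92) = 89*(sqrt(50) + 92) = 89*(5*sqrt(2) + 92) = 89*(92 + 5*sqrt(2)) = 8188 + 445*sqrt(2)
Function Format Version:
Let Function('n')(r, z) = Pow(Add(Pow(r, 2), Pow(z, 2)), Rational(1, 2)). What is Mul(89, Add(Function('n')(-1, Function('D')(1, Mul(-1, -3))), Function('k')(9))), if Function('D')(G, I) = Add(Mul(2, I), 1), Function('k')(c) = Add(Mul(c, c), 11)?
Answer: Add(8188, Mul(445, Pow(2, Rational(1, 2)))) ≈ 8817.3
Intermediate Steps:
Function('k')(c) = Add(11, Pow(c, 2)) (Function('k')(c) = Add(Pow(c, 2), 11) = Add(11, Pow(c, 2)))
Function('D')(G, I) = Add(1, Mul(2, I))
Mul(89, Add(Function('n')(-1, Function('D')(1, Mul(-1, -3))), Function('k')(9))) = Mul(89, Add(Pow(Add(Pow(-1, 2), Pow(Add(1, Mul(2, Mul(-1, -3))), 2)), Rational(1, 2)), Add(11, Pow(9, 2)))) = Mul(89, Add(Pow(Add(1, Pow(Add(1, Mul(2, 3)), 2)), Rational(1, 2)), Add(11, 81))) = Mul(89, Add(Pow(Add(1, Pow(Add(1, 6), 2)), Rational(1, 2)), 92)) = Mul(89, Add(Pow(Add(1, Pow(7, 2)), Rational(1, 2)), 92)) = Mul(89, Add(Pow(Add(1, 49), Rational(1, 2)), 92)) = Mul(89, Add(Pow(50, Rational(1, 2)), 92)) = Mul(89, Add(Mul(5, Pow(2, Rational(1, 2))), 92)) = Mul(89, Add(92, Mul(5, Pow(2, Rational(1, 2))))) = Add(8188, Mul(445, Pow(2, Rational(1, 2))))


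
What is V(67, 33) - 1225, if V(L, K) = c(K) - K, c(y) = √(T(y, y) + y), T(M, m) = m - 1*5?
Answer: -1258 + √61 ≈ -1250.2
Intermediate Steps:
T(M, m) = -5 + m (T(M, m) = m - 5 = -5 + m)
c(y) = √(-5 + 2*y) (c(y) = √((-5 + y) + y) = √(-5 + 2*y))
V(L, K) = √(-5 + 2*K) - K
V(67, 33) - 1225 = (√(-5 + 2*33) - 1*33) - 1225 = (√(-5 + 66) - 33) - 1225 = (√61 - 33) - 1225 = (-33 + √61) - 1225 = -1258 + √61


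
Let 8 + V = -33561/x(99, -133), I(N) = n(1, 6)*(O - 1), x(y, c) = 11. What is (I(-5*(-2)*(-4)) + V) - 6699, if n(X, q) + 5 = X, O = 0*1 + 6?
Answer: -9778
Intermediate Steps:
O = 6 (O = 0 + 6 = 6)
n(X, q) = -5 + X
I(N) = -20 (I(N) = (-5 + 1)*(6 - 1) = -4*5 = -20)
V = -3059 (V = -8 - 33561/11 = -8 - 33561*1/11 = -8 - 3051 = -3059)
(I(-5*(-2)*(-4)) + V) - 6699 = (-20 - 3059) - 6699 = -3079 - 6699 = -9778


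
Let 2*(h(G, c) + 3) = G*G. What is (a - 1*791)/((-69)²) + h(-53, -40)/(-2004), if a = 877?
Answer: -4333465/6360696 ≈ -0.68129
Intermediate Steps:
h(G, c) = -3 + G²/2 (h(G, c) = -3 + (G*G)/2 = -3 + G²/2)
(a - 1*791)/((-69)²) + h(-53, -40)/(-2004) = (877 - 1*791)/((-69)²) + (-3 + (½)*(-53)²)/(-2004) = (877 - 791)/4761 + (-3 + (½)*2809)*(-1/2004) = 86*(1/4761) + (-3 + 2809/2)*(-1/2004) = 86/4761 + (2803/2)*(-1/2004) = 86/4761 - 2803/4008 = -4333465/6360696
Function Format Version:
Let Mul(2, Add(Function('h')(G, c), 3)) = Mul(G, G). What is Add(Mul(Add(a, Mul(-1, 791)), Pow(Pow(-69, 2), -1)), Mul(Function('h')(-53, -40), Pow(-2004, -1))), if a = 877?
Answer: Rational(-4333465, 6360696) ≈ -0.68129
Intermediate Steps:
Function('h')(G, c) = Add(-3, Mul(Rational(1, 2), Pow(G, 2))) (Function('h')(G, c) = Add(-3, Mul(Rational(1, 2), Mul(G, G))) = Add(-3, Mul(Rational(1, 2), Pow(G, 2))))
Add(Mul(Add(a, Mul(-1, 791)), Pow(Pow(-69, 2), -1)), Mul(Function('h')(-53, -40), Pow(-2004, -1))) = Add(Mul(Add(877, Mul(-1, 791)), Pow(Pow(-69, 2), -1)), Mul(Add(-3, Mul(Rational(1, 2), Pow(-53, 2))), Pow(-2004, -1))) = Add(Mul(Add(877, -791), Pow(4761, -1)), Mul(Add(-3, Mul(Rational(1, 2), 2809)), Rational(-1, 2004))) = Add(Mul(86, Rational(1, 4761)), Mul(Add(-3, Rational(2809, 2)), Rational(-1, 2004))) = Add(Rational(86, 4761), Mul(Rational(2803, 2), Rational(-1, 2004))) = Add(Rational(86, 4761), Rational(-2803, 4008)) = Rational(-4333465, 6360696)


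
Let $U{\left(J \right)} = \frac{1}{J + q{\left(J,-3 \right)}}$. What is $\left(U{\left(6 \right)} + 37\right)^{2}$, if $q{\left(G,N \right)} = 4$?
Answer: $\frac{137641}{100} \approx 1376.4$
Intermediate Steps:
$U{\left(J \right)} = \frac{1}{4 + J}$ ($U{\left(J \right)} = \frac{1}{J + 4} = \frac{1}{4 + J}$)
$\left(U{\left(6 \right)} + 37\right)^{2} = \left(\frac{1}{4 + 6} + 37\right)^{2} = \left(\frac{1}{10} + 37\right)^{2} = \left(\frac{371}{10}\right)^{2} = \frac{137641}{100}$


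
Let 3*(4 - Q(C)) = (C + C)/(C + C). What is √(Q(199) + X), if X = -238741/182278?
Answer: √704778798390/546834 ≈ 1.5352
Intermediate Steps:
X = -238741/182278 (X = -238741*1/182278 = -238741/182278 ≈ -1.3098)
Q(C) = 11/3 (Q(C) = 4 - (C + C)/(3*(C + C)) = 4 - 2*C/(3*(2*C)) = 4 - 2*C*1/(2*C)/3 = 4 - ⅓*1 = 4 - ⅓ = 11/3)
√(Q(199) + X) = √(11/3 - 238741/182278) = √(1288835/546834) = √704778798390/546834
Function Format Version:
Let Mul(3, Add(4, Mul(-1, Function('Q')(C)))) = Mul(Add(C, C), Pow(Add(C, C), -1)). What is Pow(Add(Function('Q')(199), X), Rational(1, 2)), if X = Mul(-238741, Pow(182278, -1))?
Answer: Mul(Rational(1, 546834), Pow(704778798390, Rational(1, 2))) ≈ 1.5352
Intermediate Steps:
X = Rational(-238741, 182278) (X = Mul(-238741, Rational(1, 182278)) = Rational(-238741, 182278) ≈ -1.3098)
Function('Q')(C) = Rational(11, 3) (Function('Q')(C) = Add(4, Mul(Rational(-1, 3), Mul(Add(C, C), Pow(Add(C, C), -1)))) = Add(4, Mul(Rational(-1, 3), Mul(Mul(2, C), Pow(Mul(2, C), -1)))) = Add(4, Mul(Rational(-1, 3), Mul(Mul(2, C), Mul(Rational(1, 2), Pow(C, -1))))) = Add(4, Mul(Rational(-1, 3), 1)) = Add(4, Rational(-1, 3)) = Rational(11, 3))
Pow(Add(Function('Q')(199), X), Rational(1, 2)) = Pow(Add(Rational(11, 3), Rational(-238741, 182278)), Rational(1, 2)) = Pow(Rational(1288835, 546834), Rational(1, 2)) = Mul(Rational(1, 546834), Pow(704778798390, Rational(1, 2)))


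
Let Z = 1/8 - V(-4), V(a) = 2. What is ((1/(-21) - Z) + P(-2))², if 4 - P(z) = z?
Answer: 1729225/28224 ≈ 61.268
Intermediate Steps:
P(z) = 4 - z
Z = -15/8 (Z = 1/8 - 1*2 = ⅛ - 2 = -15/8 ≈ -1.8750)
((1/(-21) - Z) + P(-2))² = ((1/(-21) - 1*(-15/8)) + (4 - 1*(-2)))² = ((-1/21 + 15/8) + (4 + 2))² = (307/168 + 6)² = (1315/168)² = 1729225/28224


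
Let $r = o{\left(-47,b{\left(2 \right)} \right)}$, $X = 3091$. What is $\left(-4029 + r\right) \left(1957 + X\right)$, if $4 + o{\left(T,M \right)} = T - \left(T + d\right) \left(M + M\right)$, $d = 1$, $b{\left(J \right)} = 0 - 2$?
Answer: $-21524672$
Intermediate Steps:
$b{\left(J \right)} = -2$ ($b{\left(J \right)} = 0 - 2 = -2$)
$o{\left(T,M \right)} = -4 + T - 2 M \left(1 + T\right)$ ($o{\left(T,M \right)} = -4 + \left(T - \left(T + 1\right) \left(M + M\right)\right) = -4 - \left(- T + \left(1 + T\right) 2 M\right) = -4 + \left(T - 2 M \left(1 + T\right)\right) = -4 - \left(- T + 2 M \left(1 + T\right)\right) = -4 + T - 2 M \left(1 + T\right)$)
$r = -235$ ($r = -4 - 47 - -4 - \left(-4\right) \left(-47\right) = -4 - 47 + 4 - 188 = -235$)
$\left(-4029 + r\right) \left(1957 + X\right) = \left(-4029 - 235\right) \left(1957 + 3091\right) = \left(-4264\right) 5048 = -21524672$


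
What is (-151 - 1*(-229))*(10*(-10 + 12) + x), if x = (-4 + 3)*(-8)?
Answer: 2184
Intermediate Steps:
x = 8 (x = -1*(-8) = 8)
(-151 - 1*(-229))*(10*(-10 + 12) + x) = (-151 - 1*(-229))*(10*(-10 + 12) + 8) = (-151 + 229)*(10*2 + 8) = 78*(20 + 8) = 78*28 = 2184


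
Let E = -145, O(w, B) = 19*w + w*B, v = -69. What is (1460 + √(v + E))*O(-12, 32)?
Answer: -893520 - 612*I*√214 ≈ -8.9352e+5 - 8952.8*I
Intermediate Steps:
O(w, B) = 19*w + B*w
(1460 + √(v + E))*O(-12, 32) = (1460 + √(-69 - 145))*(-12*(19 + 32)) = (1460 + √(-214))*(-12*51) = (1460 + I*√214)*(-612) = -893520 - 612*I*√214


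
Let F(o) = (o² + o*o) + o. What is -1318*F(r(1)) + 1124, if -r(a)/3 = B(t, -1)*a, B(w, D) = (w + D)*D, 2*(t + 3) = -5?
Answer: -975514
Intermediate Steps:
t = -11/2 (t = -3 + (½)*(-5) = -3 - 5/2 = -11/2 ≈ -5.5000)
B(w, D) = D*(D + w) (B(w, D) = (D + w)*D = D*(D + w))
r(a) = -39*a/2 (r(a) = -3*(-(-1 - 11/2))*a = -3*(-1*(-13/2))*a = -39*a/2)
F(o) = o + 2*o² (F(o) = (o² + o²) + o = 2*o² + o = o + 2*o²)
-1318*F(r(1)) + 1124 = -1318*(-39/2*1)*(1 + 2*(-39/2*1)) + 1124 = -(-25701)*(1 + 2*(-39/2)) + 1124 = -(-25701)*(1 - 39) + 1124 = -(-25701)*(-38) + 1124 = -1318*741 + 1124 = -976638 + 1124 = -975514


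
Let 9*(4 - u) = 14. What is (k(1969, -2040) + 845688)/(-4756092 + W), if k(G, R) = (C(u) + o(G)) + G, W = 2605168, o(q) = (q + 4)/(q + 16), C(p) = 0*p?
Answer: -841300559/2134792070 ≈ -0.39409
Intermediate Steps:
u = 22/9 (u = 4 - 1/9*14 = 4 - 14/9 = 22/9 ≈ 2.4444)
C(p) = 0
o(q) = (4 + q)/(16 + q)
k(G, R) = G + (4 + G)/(16 + G) (k(G, R) = (0 + (4 + G)/(16 + G)) + G = (4 + G)/(16 + G) + G = G + (4 + G)/(16 + G))
(k(1969, -2040) + 845688)/(-4756092 + W) = ((4 + 1969 + 1969*(16 + 1969))/(16 + 1969) + 845688)/(-4756092 + 2605168) = ((4 + 1969 + 1969*1985)/1985 + 845688)/(-2150924) = ((4 + 1969 + 3908465)/1985 + 845688)*(-1/2150924) = ((1/1985)*3910438 + 845688)*(-1/2150924) = (3910438/1985 + 845688)*(-1/2150924) = (1682601118/1985)*(-1/2150924) = -841300559/2134792070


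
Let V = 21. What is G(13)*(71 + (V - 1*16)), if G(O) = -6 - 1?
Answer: -532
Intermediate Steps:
G(O) = -7
G(13)*(71 + (V - 1*16)) = -7*(71 + (21 - 1*16)) = -7*(71 + (21 - 16)) = -7*(71 + 5) = -7*76 = -532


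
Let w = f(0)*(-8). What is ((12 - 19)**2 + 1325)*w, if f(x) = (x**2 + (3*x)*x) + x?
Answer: 0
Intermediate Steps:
f(x) = x + 4*x**2 (f(x) = (x**2 + 3*x**2) + x = 4*x**2 + x = x + 4*x**2)
w = 0 (w = (0*(1 + 4*0))*(-8) = (0*(1 + 0))*(-8) = (0*1)*(-8) = 0*(-8) = 0)
((12 - 19)**2 + 1325)*w = ((12 - 19)**2 + 1325)*0 = ((-7)**2 + 1325)*0 = (49 + 1325)*0 = 1374*0 = 0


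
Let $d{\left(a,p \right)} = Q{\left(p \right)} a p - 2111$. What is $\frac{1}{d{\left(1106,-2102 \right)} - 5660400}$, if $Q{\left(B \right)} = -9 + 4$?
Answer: $\frac{1}{5961549} \approx 1.6774 \cdot 10^{-7}$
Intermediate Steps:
$Q{\left(B \right)} = -5$
$d{\left(a,p \right)} = -2111 - 5 a p$ ($d{\left(a,p \right)} = - 5 a p - 2111 = -2111 - 5 a p$)
$\frac{1}{d{\left(1106,-2102 \right)} - 5660400} = \frac{1}{\left(-2111 - 5530 \left(-2102\right)\right) - 5660400} = \frac{1}{\left(-2111 + 11624060\right) - 5660400} = \frac{1}{11621949 - 5660400} = \frac{1}{5961549}$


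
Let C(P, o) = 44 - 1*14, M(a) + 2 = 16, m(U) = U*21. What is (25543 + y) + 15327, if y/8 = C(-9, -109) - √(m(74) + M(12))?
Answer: 41110 - 224*√2 ≈ 40793.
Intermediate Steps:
m(U) = 21*U
M(a) = 14 (M(a) = -2 + 16 = 14)
C(P, o) = 30 (C(P, o) = 44 - 14 = 30)
y = 240 - 224*√2 (y = 8*(30 - √(21*74 + 14)) = 8*(30 - √(1554 + 14)) = 8*(30 - √1568) = 8*(30 - 28*√2) = 240 - 224*√2 ≈ -76.784)
(25543 + y) + 15327 = (25543 + (240 - 224*√2)) + 15327 = (25783 - 224*√2) + 15327 = 41110 - 224*√2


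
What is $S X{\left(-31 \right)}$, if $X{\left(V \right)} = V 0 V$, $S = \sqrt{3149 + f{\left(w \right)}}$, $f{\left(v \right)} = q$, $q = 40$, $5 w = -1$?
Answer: $0$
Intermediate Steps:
$w = - \frac{1}{5}$ ($w = \frac{1}{5} \left(-1\right) = - \frac{1}{5} \approx -0.2$)
$f{\left(v \right)} = 40$
$S = \sqrt{3189}$ ($S = \sqrt{3149 + 40} = \sqrt{3189} \approx 56.471$)
$X{\left(V \right)} = 0$ ($X{\left(V \right)} = 0 V = 0$)
$S X{\left(-31 \right)} = \sqrt{3189} \cdot 0 = 0$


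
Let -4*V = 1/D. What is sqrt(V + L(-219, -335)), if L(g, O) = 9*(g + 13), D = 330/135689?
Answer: I*sqrt(852379770)/660 ≈ 44.236*I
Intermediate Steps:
D = 330/135689 (D = 330*(1/135689) = 330/135689 ≈ 0.0024320)
L(g, O) = 117 + 9*g (L(g, O) = 9*(13 + g) = 117 + 9*g)
V = -135689/1320 (V = -1/(4*330/135689) = -1/4*135689/330 = -135689/1320 ≈ -102.79)
sqrt(V + L(-219, -335)) = sqrt(-135689/1320 + (117 + 9*(-219))) = sqrt(-135689/1320 + (117 - 1971)) = sqrt(-135689/1320 - 1854) = sqrt(-2582969/1320) = I*sqrt(852379770)/660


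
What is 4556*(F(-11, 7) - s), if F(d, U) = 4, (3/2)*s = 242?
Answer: -2150432/3 ≈ -7.1681e+5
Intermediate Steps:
s = 484/3 (s = (⅔)*242 = 484/3 ≈ 161.33)
4556*(F(-11, 7) - s) = 4556*(4 - 1*484/3) = 4556*(4 - 484/3) = 4556*(-472/3) = -2150432/3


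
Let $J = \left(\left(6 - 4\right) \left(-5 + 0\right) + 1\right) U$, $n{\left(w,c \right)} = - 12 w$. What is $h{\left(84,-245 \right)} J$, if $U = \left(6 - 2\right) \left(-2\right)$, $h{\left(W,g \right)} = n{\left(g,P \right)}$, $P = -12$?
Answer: $211680$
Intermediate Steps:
$h{\left(W,g \right)} = - 12 g$
$U = -8$ ($U = 4 \left(-2\right) = -8$)
$J = 72$ ($J = \left(\left(6 - 4\right) \left(-5 + 0\right) + 1\right) \left(-8\right) = \left(2 \left(-5\right) + 1\right) \left(-8\right) = \left(-10 + 1\right) \left(-8\right) = \left(-9\right) \left(-8\right) = 72$)
$h{\left(84,-245 \right)} J = \left(-12\right) \left(-245\right) 72 = 2940 \cdot 72 = 211680$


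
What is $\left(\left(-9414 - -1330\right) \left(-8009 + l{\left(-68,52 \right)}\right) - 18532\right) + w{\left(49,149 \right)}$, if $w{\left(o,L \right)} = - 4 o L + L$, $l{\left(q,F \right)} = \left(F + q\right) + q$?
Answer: $65376225$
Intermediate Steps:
$l{\left(q,F \right)} = F + 2 q$
$w{\left(o,L \right)} = L - 4 L o$ ($w{\left(o,L \right)} = - 4 L o + L = L - 4 L o$)
$\left(\left(-9414 - -1330\right) \left(-8009 + l{\left(-68,52 \right)}\right) - 18532\right) + w{\left(49,149 \right)} = \left(\left(-9414 - -1330\right) \left(-8009 + \left(52 + 2 \left(-68\right)\right)\right) - 18532\right) + 149 \left(1 - 196\right) = \left(\left(-9414 + 1330\right) \left(-8009 + \left(52 - 136\right)\right) - 18532\right) + 149 \left(1 - 196\right) = \left(- 8084 \left(-8009 - 84\right) - 18532\right) + 149 \left(-195\right) = \left(\left(-8084\right) \left(-8093\right) - 18532\right) - 29055 = \left(65423812 - 18532\right) - 29055 = 65405280 - 29055 = 65376225$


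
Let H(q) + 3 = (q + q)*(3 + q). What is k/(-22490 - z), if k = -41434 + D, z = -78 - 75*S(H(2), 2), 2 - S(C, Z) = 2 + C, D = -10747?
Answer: 52181/23687 ≈ 2.2029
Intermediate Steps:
H(q) = -3 + 2*q*(3 + q) (H(q) = -3 + (q + q)*(3 + q) = -3 + (2*q)*(3 + q) = -3 + 2*q*(3 + q))
S(C, Z) = -C (S(C, Z) = 2 - (2 + C) = 2 + (-2 - C) = -C)
z = 1197 (z = -78 - (-75)*(-3 + 2*2² + 6*2) = -78 - (-75)*(-3 + 2*4 + 12) = -78 - (-75)*(-3 + 8 + 12) = -78 - (-75)*17 = -78 - 75*(-17) = -78 + 1275 = 1197)
k = -52181 (k = -41434 - 10747 = -52181)
k/(-22490 - z) = -52181/(-22490 - 1*1197) = -52181/(-22490 - 1197) = -52181/(-23687) = -52181*(-1/23687) = 52181/23687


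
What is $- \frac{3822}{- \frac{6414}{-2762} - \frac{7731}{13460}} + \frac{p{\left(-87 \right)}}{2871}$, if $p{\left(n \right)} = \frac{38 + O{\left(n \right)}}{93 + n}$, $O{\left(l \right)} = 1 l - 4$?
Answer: $- \frac{58276730748157}{26650844154} \approx -2186.7$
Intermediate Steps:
$O{\left(l \right)} = -4 + l$ ($O{\left(l \right)} = l - 4 = -4 + l$)
$p{\left(n \right)} = \frac{34 + n}{93 + n}$ ($p{\left(n \right)} = \frac{38 + \left(-4 + n\right)}{93 + n} = \frac{34 + n}{93 + n}$)
$- \frac{3822}{- \frac{6414}{-2762} - \frac{7731}{13460}} + \frac{p{\left(-87 \right)}}{2871} = - \frac{3822}{- \frac{6414}{-2762} - \frac{7731}{13460}} + \frac{\frac{1}{93 - 87} \left(34 - 87\right)}{2871} = - \frac{3822}{\left(-6414\right) \left(- \frac{1}{2762}\right) - \frac{7731}{13460}} + \frac{1}{6} \left(-53\right) \frac{1}{2871} = - \frac{3822}{\frac{3207}{1381} - \frac{7731}{13460}} + \frac{1}{6} \left(-53\right) \frac{1}{2871} = - \frac{3822}{\frac{32489709}{18588260}} - \frac{53}{17226} = \left(-3822\right) \frac{18588260}{32489709} - \frac{53}{17226} = - \frac{3383063320}{1547129} - \frac{53}{17226} = - \frac{58276730748157}{26650844154}$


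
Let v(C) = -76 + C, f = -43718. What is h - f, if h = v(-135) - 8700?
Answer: 34807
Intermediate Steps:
h = -8911 (h = (-76 - 135) - 8700 = -211 - 8700 = -8911)
h - f = -8911 - 1*(-43718) = -8911 + 43718 = 34807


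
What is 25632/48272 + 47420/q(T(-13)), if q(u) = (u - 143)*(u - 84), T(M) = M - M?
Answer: 828109/184899 ≈ 4.4787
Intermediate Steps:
T(M) = 0
q(u) = (-143 + u)*(-84 + u)
25632/48272 + 47420/q(T(-13)) = 25632/48272 + 47420/(12012 + 0² - 227*0) = 25632*(1/48272) + 47420/(12012 + 0 + 0) = 1602/3017 + 47420/12012 = 1602/3017 + 47420*(1/12012) = 1602/3017 + 11855/3003 = 828109/184899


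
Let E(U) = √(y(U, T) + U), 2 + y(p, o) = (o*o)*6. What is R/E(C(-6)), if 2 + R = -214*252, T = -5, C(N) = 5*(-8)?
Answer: -26965*√3/9 ≈ -5189.4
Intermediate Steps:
C(N) = -40
y(p, o) = -2 + 6*o² (y(p, o) = -2 + (o*o)*6 = -2 + o²*6 = -2 + 6*o²)
R = -53930 (R = -2 - 214*252 = -2 - 53928 = -53930)
E(U) = √(148 + U) (E(U) = √((-2 + 6*(-5)²) + U) = √((-2 + 6*25) + U) = √((-2 + 150) + U) = √(148 + U))
R/E(C(-6)) = -53930/√(148 - 40) = -53930*√3/18 = -26965*√3/9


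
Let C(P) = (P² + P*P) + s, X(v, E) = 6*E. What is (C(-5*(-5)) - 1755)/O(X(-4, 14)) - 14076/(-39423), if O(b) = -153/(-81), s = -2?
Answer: -3522507/13141 ≈ -268.05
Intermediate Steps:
O(b) = 17/9 (O(b) = -153*(-1/81) = 17/9)
C(P) = -2 + 2*P² (C(P) = (P² + P*P) - 2 = (P² + P²) - 2 = 2*P² - 2 = -2 + 2*P²)
(C(-5*(-5)) - 1755)/O(X(-4, 14)) - 14076/(-39423) = ((-2 + 2*(-5*(-5))²) - 1755)/(17/9) - 14076/(-39423) = ((-2 + 2*25²) - 1755)*(9/17) - 14076*(-1/39423) = ((-2 + 2*625) - 1755)*(9/17) + 276/773 = ((-2 + 1250) - 1755)*(9/17) + 276/773 = (1248 - 1755)*(9/17) + 276/773 = -507*9/17 + 276/773 = -4563/17 + 276/773 = -3522507/13141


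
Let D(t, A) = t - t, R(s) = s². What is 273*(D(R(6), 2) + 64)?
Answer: 17472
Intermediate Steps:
D(t, A) = 0
273*(D(R(6), 2) + 64) = 273*(0 + 64) = 273*64 = 17472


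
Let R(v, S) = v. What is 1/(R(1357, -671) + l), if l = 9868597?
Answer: 1/9869954 ≈ 1.0132e-7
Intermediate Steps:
1/(R(1357, -671) + l) = 1/(1357 + 9868597) = 1/9869954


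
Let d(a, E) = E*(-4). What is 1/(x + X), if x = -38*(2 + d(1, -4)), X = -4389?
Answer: -1/5073 ≈ -0.00019712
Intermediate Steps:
d(a, E) = -4*E
x = -684 (x = -38*(2 - 4*(-4)) = -38*(2 + 16) = -38*18 = -684)
1/(x + X) = 1/(-684 - 4389) = 1/(-5073) = -1/5073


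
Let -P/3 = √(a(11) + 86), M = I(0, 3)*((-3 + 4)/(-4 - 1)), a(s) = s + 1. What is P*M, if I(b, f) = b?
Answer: 0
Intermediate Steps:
a(s) = 1 + s
M = 0 (M = 0*((-3 + 4)/(-4 - 1)) = 0*(1/(-5)) = 0*(1*(-⅕)) = 0*(-⅕) = 0)
P = -21*√2 (P = -3*√((1 + 11) + 86) = -3*√(12 + 86) = -21*√2 ≈ -29.698)
P*M = -21*√2*0 = 0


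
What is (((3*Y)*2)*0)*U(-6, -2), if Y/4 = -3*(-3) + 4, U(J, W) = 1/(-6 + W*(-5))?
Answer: 0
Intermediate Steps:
U(J, W) = 1/(-6 - 5*W)
Y = 52 (Y = 4*(-3*(-3) + 4) = 4*(9 + 4) = 4*13 = 52)
(((3*Y)*2)*0)*U(-6, -2) = (((3*52)*2)*0)*(-1/(6 + 5*(-2))) = ((156*2)*0)*(-1/(6 - 10)) = (312*0)*(-1/(-4)) = 0*(-1*(-1/4)) = 0*(1/4) = 0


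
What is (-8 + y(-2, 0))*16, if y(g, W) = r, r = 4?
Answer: -64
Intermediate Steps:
y(g, W) = 4
(-8 + y(-2, 0))*16 = (-8 + 4)*16 = -4*16 = -64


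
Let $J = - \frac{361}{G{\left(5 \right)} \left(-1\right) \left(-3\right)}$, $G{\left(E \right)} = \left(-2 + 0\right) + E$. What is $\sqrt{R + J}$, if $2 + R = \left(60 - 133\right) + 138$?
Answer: $\frac{\sqrt{206}}{3} \approx 4.7842$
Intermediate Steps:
$G{\left(E \right)} = -2 + E$
$J = - \frac{361}{9}$ ($J = - \frac{361}{\left(-2 + 5\right) \left(-1\right) \left(-3\right)} = - \frac{361}{3 \left(-1\right) \left(-3\right)} = - \frac{361}{\left(-3\right) \left(-3\right)} = - \frac{361}{9} \approx -40.111$)
$R = 63$ ($R = -2 + \left(\left(60 - 133\right) + 138\right) = -2 + \left(-73 + 138\right) = -2 + 65 = 63$)
$\sqrt{R + J} = \sqrt{63 - \frac{361}{9}} = \sqrt{\frac{206}{9}} = \frac{\sqrt{206}}{3}$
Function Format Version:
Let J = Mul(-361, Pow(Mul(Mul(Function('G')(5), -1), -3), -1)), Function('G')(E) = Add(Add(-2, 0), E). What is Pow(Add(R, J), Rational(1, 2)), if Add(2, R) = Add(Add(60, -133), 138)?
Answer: Mul(Rational(1, 3), Pow(206, Rational(1, 2))) ≈ 4.7842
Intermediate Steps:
Function('G')(E) = Add(-2, E)
J = Rational(-361, 9) (J = Mul(-361, Pow(Mul(Mul(Add(-2, 5), -1), -3), -1)) = Mul(-361, Pow(Mul(Mul(3, -1), -3), -1)) = Mul(-361, Pow(Mul(-3, -3), -1)) = Mul(-361, Pow(9, -1)) = Mul(-361, Rational(1, 9)) = Rational(-361, 9) ≈ -40.111)
R = 63 (R = Add(-2, Add(Add(60, -133), 138)) = Add(-2, Add(-73, 138)) = Add(-2, 65) = 63)
Pow(Add(R, J), Rational(1, 2)) = Pow(Add(63, Rational(-361, 9)), Rational(1, 2)) = Pow(Rational(206, 9), Rational(1, 2)) = Mul(Rational(1, 3), Pow(206, Rational(1, 2)))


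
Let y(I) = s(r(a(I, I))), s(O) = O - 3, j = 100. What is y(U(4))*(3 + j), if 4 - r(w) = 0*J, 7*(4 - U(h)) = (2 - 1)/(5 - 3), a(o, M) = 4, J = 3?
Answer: 103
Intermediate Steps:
U(h) = 55/14 (U(h) = 4 - (2 - 1)/(7*(5 - 3)) = 4 - 1/(7*2) = 4 - ⅐*½ = 4 - 1/14 = 55/14)
r(w) = 4 (r(w) = 4 - 0*3 = 4 - 1*0 = 4 + 0 = 4)
s(O) = -3 + O
y(I) = 1 (y(I) = -3 + 4 = 1)
y(U(4))*(3 + j) = 1*(3 + 100) = 1*103 = 103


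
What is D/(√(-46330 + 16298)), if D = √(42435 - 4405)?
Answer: -I*√71382310/7508 ≈ -1.1253*I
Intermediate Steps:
D = √38030 ≈ 195.01
D/(√(-46330 + 16298)) = √38030/(√(-46330 + 16298)) = √38030/(√(-30032)) = √38030/((4*I*√1877)) = √38030*(-I*√1877/7508) = -I*√71382310/7508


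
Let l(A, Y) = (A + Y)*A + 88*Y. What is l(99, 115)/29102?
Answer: 15653/14551 ≈ 1.0757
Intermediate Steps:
l(A, Y) = 88*Y + A*(A + Y) (l(A, Y) = A*(A + Y) + 88*Y = 88*Y + A*(A + Y))
l(99, 115)/29102 = (99² + 88*115 + 99*115)/29102 = (9801 + 10120 + 11385)*(1/29102) = 31306*(1/29102) = 15653/14551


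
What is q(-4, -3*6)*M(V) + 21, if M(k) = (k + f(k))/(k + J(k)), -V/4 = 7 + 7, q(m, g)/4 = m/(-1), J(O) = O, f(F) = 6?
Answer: 197/7 ≈ 28.143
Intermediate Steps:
q(m, g) = -4*m (q(m, g) = 4*(m/(-1)) = 4*(-m) = -4*m)
V = -56 (V = -4*(7 + 7) = -4*14 = -56)
M(k) = (6 + k)/(2*k) (M(k) = (k + 6)/(k + k) = (6 + k)/((2*k)) = (6 + k)*(1/(2*k)) = (6 + k)/(2*k))
q(-4, -3*6)*M(V) + 21 = (-4*(-4))*((½)*(6 - 56)/(-56)) + 21 = 16*((½)*(-1/56)*(-50)) + 21 = 16*(25/56) + 21 = 50/7 + 21 = 197/7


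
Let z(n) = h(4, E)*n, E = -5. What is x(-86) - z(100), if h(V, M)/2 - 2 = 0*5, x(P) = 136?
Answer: -264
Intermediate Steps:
h(V, M) = 4 (h(V, M) = 4 + 2*(0*5) = 4 + 2*0 = 4 + 0 = 4)
z(n) = 4*n
x(-86) - z(100) = 136 - 4*100 = 136 - 1*400 = 136 - 400 = -264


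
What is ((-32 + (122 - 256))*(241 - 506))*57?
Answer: 2507430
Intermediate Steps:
((-32 + (122 - 256))*(241 - 506))*57 = ((-32 - 134)*(-265))*57 = -166*(-265)*57 = 43990*57 = 2507430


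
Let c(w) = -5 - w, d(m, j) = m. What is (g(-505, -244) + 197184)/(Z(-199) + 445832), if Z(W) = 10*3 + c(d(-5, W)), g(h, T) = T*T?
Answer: 128360/222931 ≈ 0.57578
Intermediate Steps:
g(h, T) = T²
Z(W) = 30 (Z(W) = 10*3 + (-5 - 1*(-5)) = 30 + (-5 + 5) = 30 + 0 = 30)
(g(-505, -244) + 197184)/(Z(-199) + 445832) = ((-244)² + 197184)/(30 + 445832) = (59536 + 197184)/445862 = 256720*(1/445862) = 128360/222931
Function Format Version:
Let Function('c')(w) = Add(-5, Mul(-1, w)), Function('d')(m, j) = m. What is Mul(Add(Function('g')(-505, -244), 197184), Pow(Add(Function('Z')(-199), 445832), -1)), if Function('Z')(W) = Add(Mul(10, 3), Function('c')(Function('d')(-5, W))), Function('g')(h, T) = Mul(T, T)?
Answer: Rational(128360, 222931) ≈ 0.57578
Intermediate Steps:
Function('g')(h, T) = Pow(T, 2)
Function('Z')(W) = 30 (Function('Z')(W) = Add(Mul(10, 3), Add(-5, Mul(-1, -5))) = Add(30, Add(-5, 5)) = Add(30, 0) = 30)
Mul(Add(Function('g')(-505, -244), 197184), Pow(Add(Function('Z')(-199), 445832), -1)) = Mul(Add(Pow(-244, 2), 197184), Pow(Add(30, 445832), -1)) = Mul(Add(59536, 197184), Pow(445862, -1)) = Mul(256720, Rational(1, 445862)) = Rational(128360, 222931)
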